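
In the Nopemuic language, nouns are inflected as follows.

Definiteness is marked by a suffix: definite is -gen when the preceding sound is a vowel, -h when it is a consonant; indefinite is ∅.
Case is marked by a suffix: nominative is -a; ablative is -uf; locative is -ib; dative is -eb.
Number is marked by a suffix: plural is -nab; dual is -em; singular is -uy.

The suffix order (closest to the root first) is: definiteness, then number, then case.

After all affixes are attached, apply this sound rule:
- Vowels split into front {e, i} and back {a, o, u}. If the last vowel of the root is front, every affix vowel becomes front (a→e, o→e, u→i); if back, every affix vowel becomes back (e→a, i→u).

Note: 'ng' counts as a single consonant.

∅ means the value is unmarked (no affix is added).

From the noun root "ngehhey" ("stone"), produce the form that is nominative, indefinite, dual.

definiteness = indefinite: zero marking, form stays ngehhey.
Attach number dual -em → ngehheyem.
Attach case nominative -a → ngehheyema.
Apply vowel harmony: ngehheyema → ngehheyeme.

ngehheyeme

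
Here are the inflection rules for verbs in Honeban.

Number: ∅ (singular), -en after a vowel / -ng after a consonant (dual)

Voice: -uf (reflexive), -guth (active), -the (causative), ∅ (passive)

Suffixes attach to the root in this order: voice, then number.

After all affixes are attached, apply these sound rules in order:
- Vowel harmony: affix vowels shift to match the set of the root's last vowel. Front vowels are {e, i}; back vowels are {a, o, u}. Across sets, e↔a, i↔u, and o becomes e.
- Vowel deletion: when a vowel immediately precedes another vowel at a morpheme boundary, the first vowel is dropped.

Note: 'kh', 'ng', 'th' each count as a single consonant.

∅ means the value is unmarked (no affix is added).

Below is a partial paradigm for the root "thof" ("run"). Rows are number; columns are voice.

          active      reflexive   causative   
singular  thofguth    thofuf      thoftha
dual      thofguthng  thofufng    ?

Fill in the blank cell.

Attach voice causative -the → thofthe.
Attach number dual -en (after vowel 'e') → thoftheen.
Apply vowel harmony: thoftheen → thofthaan.
Apply vowel deletion: thofthaan → thofthan.

thofthan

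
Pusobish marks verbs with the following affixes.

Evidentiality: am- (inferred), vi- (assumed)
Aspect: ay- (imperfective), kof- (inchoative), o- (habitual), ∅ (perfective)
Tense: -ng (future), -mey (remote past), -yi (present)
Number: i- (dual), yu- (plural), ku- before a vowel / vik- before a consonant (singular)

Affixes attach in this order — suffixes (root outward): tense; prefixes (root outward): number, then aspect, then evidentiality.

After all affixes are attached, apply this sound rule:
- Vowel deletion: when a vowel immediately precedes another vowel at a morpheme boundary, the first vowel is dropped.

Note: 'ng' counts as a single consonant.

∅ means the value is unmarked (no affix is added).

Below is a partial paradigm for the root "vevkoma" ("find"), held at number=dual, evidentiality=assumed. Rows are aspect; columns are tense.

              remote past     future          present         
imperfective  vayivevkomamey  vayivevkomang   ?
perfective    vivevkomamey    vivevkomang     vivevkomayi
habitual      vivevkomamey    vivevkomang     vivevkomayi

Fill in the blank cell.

Attach tense present -yi → vevkomayi.
Attach number dual i- → ivevkomayi.
Attach aspect imperfective ay- → ayivevkomayi.
Attach evidentiality assumed vi- → viayivevkomayi.
Apply vowel deletion: viayivevkomayi → vayivevkomayi.

vayivevkomayi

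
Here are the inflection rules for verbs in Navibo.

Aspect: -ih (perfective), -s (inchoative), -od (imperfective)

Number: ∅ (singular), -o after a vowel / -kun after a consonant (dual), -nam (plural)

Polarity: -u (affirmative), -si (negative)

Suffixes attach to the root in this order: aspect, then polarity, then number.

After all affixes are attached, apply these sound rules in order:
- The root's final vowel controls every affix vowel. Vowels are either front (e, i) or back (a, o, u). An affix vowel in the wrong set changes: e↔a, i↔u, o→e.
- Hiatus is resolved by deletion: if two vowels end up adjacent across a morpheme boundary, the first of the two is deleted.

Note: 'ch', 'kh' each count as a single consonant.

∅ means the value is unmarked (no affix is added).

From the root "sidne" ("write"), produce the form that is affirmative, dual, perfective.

Attach aspect perfective -ih → sidneih.
Attach polarity affirmative -u → sidneihu.
Attach number dual -o (after vowel 'u') → sidneihuo.
Apply vowel harmony: sidneihuo → sidneihie.
Apply vowel deletion: sidneihie → sidnihe.

sidnihe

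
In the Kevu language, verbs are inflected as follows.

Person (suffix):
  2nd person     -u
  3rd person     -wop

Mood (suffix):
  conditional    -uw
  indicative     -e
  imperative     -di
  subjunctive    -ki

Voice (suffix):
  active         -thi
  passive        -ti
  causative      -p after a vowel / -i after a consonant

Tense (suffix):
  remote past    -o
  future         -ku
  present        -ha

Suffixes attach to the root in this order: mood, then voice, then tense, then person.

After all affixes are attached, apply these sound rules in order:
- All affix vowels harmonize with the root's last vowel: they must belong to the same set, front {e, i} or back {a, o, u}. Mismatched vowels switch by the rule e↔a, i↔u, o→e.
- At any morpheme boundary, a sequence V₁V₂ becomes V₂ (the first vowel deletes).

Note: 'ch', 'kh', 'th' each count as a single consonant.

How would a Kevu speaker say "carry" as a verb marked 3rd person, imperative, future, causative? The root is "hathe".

Attach mood imperative -di → hathedi.
Attach voice causative -p (after vowel 'i') → hathedip.
Attach tense future -ku → hathedipku.
Attach person 3rd person -wop → hathedipkuwop.
Apply vowel harmony: hathedipkuwop → hathedipkiwep.
Vowel deletion: no change.

hathedipkiwep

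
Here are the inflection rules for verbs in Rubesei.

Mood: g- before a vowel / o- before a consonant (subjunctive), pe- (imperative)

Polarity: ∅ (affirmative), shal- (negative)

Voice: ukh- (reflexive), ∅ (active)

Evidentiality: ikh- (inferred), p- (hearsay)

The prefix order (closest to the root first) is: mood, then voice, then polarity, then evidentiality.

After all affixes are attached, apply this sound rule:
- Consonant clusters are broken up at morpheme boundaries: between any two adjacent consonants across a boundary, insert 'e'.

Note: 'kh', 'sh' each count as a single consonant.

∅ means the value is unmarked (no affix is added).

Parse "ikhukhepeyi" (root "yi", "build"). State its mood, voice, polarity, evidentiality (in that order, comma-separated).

imperative, reflexive, affirmative, inferred

Segment: ikh-ukh-pe-yi.
mood: pe- → imperative.
voice: ukh- → reflexive.
polarity: ∅ → affirmative.
evidentiality: ikh- → inferred.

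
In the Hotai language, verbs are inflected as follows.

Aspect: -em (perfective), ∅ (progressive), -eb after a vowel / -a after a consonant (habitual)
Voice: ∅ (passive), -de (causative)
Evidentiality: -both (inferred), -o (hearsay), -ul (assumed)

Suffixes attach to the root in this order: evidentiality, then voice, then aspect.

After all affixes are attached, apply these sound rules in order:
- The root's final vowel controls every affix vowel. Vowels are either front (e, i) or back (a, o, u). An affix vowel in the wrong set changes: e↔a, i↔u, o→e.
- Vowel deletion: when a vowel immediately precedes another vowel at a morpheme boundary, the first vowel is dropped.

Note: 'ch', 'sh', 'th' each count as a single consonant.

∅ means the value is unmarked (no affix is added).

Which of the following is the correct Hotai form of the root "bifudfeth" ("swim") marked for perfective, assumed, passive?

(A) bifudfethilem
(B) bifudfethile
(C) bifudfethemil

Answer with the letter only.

Attach evidentiality assumed -ul → bifudfethul.
voice = passive: zero marking, form stays bifudfethul.
Attach aspect perfective -em → bifudfethulem.
Apply vowel harmony: bifudfethulem → bifudfethilem.
Vowel deletion: no change.
So the correct form is bifudfethilem, option (A).
(C) bifudfethemil is wrong: it has the affixes in the wrong order.
(B) bifudfethile is wrong: it uses habitual instead of perfective for aspect.

A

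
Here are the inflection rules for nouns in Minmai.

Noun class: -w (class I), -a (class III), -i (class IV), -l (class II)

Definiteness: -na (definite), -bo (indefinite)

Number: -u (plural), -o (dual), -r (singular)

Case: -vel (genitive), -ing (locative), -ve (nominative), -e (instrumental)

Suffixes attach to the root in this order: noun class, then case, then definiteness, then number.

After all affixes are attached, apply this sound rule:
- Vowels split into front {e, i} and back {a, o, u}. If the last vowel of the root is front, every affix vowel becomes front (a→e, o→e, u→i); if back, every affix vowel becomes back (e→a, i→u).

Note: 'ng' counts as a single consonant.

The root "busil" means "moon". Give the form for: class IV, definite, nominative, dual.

Attach noun class class IV -i → busili.
Attach case nominative -ve → busilive.
Attach definiteness definite -na → busilivena.
Attach number dual -o → busilivenao.
Apply vowel harmony: busilivenao → busilivenee.

busilivenee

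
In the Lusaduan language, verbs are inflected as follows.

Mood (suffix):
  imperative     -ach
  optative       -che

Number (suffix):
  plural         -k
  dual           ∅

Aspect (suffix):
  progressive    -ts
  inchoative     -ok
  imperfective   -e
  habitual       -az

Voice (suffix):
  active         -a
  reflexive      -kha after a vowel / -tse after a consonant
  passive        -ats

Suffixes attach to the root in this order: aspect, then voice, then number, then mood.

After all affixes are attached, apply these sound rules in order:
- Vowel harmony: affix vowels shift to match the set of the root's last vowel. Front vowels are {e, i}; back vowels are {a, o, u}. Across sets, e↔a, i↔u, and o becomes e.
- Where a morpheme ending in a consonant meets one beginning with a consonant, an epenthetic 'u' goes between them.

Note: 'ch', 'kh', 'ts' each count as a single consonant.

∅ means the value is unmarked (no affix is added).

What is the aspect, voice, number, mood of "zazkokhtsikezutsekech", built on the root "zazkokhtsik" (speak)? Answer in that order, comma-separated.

Segment: zazkokhtsik-az-tse-k-ach.
aspect: -az → habitual.
voice: -kha/tse → reflexive.
number: -k → plural.
mood: -ach → imperative.

habitual, reflexive, plural, imperative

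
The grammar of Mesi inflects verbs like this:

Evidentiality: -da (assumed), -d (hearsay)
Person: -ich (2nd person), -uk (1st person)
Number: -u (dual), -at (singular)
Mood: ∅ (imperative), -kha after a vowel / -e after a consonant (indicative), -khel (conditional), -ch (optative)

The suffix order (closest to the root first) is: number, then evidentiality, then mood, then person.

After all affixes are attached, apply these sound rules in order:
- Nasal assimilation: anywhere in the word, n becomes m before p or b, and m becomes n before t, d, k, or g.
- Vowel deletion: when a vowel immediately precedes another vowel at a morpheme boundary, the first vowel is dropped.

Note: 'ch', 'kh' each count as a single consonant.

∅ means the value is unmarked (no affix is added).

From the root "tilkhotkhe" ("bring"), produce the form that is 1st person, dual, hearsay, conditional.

Attach number dual -u → tilkhotkheu.
Attach evidentiality hearsay -d → tilkhotkheud.
Attach mood conditional -khel → tilkhotkheudkhel.
Attach person 1st person -uk → tilkhotkheudkheluk.
Nasal assimilation: no change.
Apply vowel deletion: tilkhotkheudkheluk → tilkhotkhudkheluk.

tilkhotkhudkheluk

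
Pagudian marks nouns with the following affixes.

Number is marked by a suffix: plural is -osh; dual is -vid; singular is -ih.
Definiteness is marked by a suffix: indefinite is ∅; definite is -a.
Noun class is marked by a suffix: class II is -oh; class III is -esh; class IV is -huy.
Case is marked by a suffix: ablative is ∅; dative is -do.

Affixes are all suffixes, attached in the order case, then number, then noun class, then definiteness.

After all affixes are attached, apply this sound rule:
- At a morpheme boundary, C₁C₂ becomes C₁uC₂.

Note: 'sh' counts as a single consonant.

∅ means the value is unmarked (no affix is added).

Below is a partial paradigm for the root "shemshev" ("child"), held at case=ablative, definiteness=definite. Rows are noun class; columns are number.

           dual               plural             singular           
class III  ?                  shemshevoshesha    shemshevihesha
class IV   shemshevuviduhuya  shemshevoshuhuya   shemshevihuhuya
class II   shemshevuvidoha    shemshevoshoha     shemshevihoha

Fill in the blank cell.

case = ablative: zero marking, form stays shemshev.
Attach number dual -vid → shemshevvid.
Attach noun class class III -esh → shemshevvidesh.
Attach definiteness definite -a → shemshevvidesha.
Apply epenthesis: shemshevvidesha → shemshevuvidesha.

shemshevuvidesha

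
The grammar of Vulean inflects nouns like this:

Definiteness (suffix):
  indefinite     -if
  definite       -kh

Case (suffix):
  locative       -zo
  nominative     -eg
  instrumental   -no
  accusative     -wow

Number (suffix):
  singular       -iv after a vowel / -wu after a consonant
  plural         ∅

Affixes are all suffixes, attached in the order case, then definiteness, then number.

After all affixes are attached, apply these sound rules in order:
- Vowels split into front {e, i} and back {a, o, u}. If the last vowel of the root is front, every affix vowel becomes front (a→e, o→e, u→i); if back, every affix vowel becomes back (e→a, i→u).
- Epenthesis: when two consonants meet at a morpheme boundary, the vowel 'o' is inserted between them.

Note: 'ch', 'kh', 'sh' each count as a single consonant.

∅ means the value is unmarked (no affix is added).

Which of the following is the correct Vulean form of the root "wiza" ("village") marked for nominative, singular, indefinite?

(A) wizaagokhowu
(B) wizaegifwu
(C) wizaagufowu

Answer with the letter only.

Attach case nominative -eg → wizaeg.
Attach definiteness indefinite -if → wizaegif.
Attach number singular -wu (after consonant 'f') → wizaegifwu.
Apply vowel harmony: wizaegifwu → wizaagufwu.
Apply epenthesis: wizaagufwu → wizaagufowu.
So the correct form is wizaagufowu, option (C).
(B) wizaegifwu is wrong: it fails to apply the sound rule(s).
(A) wizaagokhowu is wrong: it uses definite instead of indefinite for definiteness.

C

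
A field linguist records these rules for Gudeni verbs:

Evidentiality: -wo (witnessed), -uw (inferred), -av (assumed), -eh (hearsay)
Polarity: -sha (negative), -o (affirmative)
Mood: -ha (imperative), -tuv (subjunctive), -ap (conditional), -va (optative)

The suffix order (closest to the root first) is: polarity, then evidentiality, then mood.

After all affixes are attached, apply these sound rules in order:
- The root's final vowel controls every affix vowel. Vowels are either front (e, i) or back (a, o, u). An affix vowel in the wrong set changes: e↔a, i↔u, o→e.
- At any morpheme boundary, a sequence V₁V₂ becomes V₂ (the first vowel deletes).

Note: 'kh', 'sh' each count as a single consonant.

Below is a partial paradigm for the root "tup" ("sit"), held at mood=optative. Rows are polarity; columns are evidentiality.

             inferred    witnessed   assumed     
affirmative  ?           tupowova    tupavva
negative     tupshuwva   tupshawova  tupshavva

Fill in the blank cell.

Attach polarity affirmative -o → tupo.
Attach evidentiality inferred -uw → tupouw.
Attach mood optative -va → tupouwva.
Vowel harmony: no change.
Apply vowel deletion: tupouwva → tupuwva.

tupuwva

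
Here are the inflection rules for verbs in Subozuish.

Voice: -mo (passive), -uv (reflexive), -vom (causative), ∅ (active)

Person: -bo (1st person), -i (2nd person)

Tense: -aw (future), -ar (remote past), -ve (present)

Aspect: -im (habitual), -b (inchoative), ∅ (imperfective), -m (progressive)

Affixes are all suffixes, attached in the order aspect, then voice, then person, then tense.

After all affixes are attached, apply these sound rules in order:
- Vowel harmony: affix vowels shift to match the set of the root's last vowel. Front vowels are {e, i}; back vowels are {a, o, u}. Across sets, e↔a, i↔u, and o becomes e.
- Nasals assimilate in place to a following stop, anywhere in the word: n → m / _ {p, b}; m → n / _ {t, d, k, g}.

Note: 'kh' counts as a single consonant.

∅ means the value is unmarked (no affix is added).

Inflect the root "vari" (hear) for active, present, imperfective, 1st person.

aspect = imperfective: zero marking, form stays vari.
voice = active: zero marking, form stays vari.
Attach person 1st person -bo → varibo.
Attach tense present -ve → varibove.
Apply vowel harmony: varibove → varibeve.
Nasal assimilation: no change.

varibeve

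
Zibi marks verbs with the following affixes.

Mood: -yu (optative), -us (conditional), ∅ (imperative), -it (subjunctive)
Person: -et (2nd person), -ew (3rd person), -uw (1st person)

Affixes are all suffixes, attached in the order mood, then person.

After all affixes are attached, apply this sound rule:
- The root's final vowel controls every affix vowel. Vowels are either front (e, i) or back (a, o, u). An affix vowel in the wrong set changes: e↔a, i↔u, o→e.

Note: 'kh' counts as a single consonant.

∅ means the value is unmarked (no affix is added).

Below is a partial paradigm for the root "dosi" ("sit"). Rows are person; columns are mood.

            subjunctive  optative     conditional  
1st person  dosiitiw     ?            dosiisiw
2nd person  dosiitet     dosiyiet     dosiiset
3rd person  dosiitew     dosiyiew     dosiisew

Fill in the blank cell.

Attach mood optative -yu → dosiyu.
Attach person 1st person -uw → dosiyuuw.
Apply vowel harmony: dosiyuuw → dosiyiiw.

dosiyiiw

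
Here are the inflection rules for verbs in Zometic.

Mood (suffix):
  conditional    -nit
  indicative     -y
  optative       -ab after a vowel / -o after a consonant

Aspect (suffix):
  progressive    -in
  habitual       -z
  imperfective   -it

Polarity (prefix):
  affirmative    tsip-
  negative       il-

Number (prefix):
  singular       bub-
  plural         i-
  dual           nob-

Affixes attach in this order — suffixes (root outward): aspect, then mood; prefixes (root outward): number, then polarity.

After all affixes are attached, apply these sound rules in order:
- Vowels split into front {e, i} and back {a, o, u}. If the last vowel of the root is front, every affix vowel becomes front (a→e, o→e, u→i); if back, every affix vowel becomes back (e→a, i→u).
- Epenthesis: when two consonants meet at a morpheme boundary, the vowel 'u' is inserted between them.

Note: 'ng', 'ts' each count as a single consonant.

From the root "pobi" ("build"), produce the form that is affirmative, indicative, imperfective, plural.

Attach number plural i- → ipobi.
Attach polarity affirmative tsip- → tsipipobi.
Attach aspect imperfective -it → tsipipobiit.
Attach mood indicative -y → tsipipobiity.
Vowel harmony: no change.
Apply epenthesis: tsipipobiity → tsipipobiituy.

tsipipobiituy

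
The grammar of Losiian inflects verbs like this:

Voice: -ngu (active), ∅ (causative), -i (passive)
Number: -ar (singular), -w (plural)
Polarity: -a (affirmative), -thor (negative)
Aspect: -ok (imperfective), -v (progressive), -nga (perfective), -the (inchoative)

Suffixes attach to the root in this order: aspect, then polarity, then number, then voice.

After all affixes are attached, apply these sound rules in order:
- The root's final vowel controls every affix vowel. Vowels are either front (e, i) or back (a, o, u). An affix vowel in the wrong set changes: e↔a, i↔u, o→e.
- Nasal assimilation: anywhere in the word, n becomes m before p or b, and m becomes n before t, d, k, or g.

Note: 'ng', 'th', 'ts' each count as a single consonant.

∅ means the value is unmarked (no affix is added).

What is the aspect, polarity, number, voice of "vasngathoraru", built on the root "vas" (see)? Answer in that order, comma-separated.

Segment: vas-nga-thor-ar-i.
aspect: -nga → perfective.
polarity: -thor → negative.
number: -ar → singular.
voice: -i → passive.

perfective, negative, singular, passive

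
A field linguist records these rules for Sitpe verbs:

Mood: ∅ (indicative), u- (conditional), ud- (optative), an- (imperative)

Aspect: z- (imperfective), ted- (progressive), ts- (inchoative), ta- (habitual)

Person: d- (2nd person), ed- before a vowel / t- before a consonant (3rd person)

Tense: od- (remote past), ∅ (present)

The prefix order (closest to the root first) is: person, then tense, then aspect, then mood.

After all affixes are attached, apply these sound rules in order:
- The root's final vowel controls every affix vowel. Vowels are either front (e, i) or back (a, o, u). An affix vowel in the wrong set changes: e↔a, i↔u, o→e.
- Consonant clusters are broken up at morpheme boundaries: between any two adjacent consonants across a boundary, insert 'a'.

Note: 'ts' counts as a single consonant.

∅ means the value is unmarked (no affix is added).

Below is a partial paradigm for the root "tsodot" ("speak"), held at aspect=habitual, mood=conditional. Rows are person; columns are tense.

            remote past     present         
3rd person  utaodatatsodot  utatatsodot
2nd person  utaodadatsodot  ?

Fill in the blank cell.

utadatsodot

Attach person 2nd person d- → dtsodot.
tense = present: zero marking, form stays dtsodot.
Attach aspect habitual ta- → tadtsodot.
Attach mood conditional u- → utadtsodot.
Vowel harmony: no change.
Apply epenthesis: utadtsodot → utadatsodot.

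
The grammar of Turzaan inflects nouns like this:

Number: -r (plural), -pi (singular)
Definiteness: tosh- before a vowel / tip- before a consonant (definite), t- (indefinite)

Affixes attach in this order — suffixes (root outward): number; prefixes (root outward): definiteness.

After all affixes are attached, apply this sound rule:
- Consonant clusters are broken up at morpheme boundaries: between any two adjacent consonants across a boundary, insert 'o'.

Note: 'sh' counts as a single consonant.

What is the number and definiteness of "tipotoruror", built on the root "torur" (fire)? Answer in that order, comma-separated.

Segment: tip-torur-r.
number: -r → plural.
definiteness: tosh/tip- → definite.

plural, definite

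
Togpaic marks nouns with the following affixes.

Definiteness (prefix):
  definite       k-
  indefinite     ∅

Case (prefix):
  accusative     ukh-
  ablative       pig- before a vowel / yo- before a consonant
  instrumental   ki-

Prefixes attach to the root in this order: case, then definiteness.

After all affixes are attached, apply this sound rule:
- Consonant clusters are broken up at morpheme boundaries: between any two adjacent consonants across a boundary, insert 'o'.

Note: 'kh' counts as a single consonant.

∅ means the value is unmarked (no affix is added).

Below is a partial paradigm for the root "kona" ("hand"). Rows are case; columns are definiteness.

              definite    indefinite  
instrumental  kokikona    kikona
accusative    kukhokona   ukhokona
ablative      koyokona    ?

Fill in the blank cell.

Attach case ablative yo- (before consonant 'k') → yokona.
definiteness = indefinite: zero marking, form stays yokona.
Epenthesis: no change.

yokona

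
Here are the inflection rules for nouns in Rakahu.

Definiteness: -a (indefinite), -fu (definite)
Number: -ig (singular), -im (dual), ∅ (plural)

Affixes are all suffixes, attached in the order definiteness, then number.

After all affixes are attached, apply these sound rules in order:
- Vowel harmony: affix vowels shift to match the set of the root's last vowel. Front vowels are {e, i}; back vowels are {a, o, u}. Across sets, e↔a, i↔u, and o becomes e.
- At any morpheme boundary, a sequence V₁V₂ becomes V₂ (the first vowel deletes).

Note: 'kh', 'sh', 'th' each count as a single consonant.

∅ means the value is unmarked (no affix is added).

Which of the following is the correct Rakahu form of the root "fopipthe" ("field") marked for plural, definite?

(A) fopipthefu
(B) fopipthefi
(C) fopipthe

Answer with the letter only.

B

Attach definiteness definite -fu → fopipthefu.
number = plural: zero marking, form stays fopipthefu.
Apply vowel harmony: fopipthefu → fopipthefi.
Vowel deletion: no change.
So the correct form is fopipthefi, option (B).
(C) fopipthe is wrong: it uses indefinite instead of definite for definiteness.
(A) fopipthefu is wrong: it fails to apply the sound rule(s).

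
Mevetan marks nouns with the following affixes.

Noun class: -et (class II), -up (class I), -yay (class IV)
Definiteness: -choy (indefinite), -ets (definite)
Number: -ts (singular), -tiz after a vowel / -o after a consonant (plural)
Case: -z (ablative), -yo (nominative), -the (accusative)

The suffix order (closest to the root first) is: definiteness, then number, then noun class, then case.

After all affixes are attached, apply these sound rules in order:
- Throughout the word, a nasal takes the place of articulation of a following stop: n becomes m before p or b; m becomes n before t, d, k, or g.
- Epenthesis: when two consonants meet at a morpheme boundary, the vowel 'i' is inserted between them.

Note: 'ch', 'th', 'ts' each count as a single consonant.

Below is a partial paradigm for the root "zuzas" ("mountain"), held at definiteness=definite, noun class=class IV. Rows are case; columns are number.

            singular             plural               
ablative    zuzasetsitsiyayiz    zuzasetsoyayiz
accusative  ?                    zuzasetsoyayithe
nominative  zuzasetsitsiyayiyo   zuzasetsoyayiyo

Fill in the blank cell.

zuzasetsitsiyayithe

Attach definiteness definite -ets → zuzasets.
Attach number singular -ts → zuzasetsts.
Attach noun class class IV -yay → zuzasetstsyay.
Attach case accusative -the → zuzasetstsyaythe.
Nasal assimilation: no change.
Apply epenthesis: zuzasetstsyaythe → zuzasetsitsiyayithe.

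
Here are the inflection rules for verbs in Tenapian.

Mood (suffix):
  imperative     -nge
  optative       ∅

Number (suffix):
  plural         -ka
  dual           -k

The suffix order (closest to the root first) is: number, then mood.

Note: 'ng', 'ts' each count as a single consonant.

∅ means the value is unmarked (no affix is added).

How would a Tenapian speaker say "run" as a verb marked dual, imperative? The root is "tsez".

Attach number dual -k → tsezk.
Attach mood imperative -nge → tsezknge.

tsezknge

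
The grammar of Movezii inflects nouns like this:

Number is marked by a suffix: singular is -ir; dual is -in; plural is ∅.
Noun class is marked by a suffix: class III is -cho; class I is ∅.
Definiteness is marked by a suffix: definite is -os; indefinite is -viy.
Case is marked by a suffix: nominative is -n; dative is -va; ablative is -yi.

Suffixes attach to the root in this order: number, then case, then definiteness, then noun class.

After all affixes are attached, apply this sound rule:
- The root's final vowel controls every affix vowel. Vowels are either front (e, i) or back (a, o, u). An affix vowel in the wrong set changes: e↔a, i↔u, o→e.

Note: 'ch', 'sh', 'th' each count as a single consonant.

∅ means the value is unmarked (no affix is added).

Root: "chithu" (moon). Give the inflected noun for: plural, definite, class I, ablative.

chithuyuos

number = plural: zero marking, form stays chithu.
Attach case ablative -yi → chithuyi.
Attach definiteness definite -os → chithuyios.
noun class = class I: zero marking, form stays chithuyios.
Apply vowel harmony: chithuyios → chithuyuos.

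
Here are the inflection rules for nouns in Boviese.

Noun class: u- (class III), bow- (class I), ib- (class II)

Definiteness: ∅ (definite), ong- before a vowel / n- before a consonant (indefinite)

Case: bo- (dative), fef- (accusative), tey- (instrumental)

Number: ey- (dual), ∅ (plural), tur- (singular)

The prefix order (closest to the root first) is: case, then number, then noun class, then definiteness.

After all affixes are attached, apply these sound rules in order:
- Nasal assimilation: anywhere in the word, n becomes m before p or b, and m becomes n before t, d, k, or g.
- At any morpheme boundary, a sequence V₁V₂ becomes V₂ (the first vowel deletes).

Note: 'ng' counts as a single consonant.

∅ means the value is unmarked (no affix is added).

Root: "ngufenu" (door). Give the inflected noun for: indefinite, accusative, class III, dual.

ongeyfefngufenu

Attach case accusative fef- → fefngufenu.
Attach number dual ey- → eyfefngufenu.
Attach noun class class III u- → ueyfefngufenu.
Attach definiteness indefinite ong- (before vowel 'u') → ongueyfefngufenu.
Nasal assimilation: no change.
Apply vowel deletion: ongueyfefngufenu → ongeyfefngufenu.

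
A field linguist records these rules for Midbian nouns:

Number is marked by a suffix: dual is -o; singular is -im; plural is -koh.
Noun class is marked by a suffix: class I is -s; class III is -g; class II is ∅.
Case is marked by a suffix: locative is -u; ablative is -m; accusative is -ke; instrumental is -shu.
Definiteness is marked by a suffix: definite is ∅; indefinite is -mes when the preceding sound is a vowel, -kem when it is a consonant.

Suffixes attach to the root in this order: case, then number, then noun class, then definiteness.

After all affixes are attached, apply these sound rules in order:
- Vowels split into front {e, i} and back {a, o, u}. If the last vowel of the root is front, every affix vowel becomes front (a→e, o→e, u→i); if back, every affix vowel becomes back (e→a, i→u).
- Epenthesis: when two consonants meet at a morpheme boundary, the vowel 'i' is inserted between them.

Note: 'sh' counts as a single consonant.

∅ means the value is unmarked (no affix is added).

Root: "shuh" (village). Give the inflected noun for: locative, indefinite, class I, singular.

Attach case locative -u → shuhu.
Attach number singular -im → shuhuim.
Attach noun class class I -s → shuhuims.
Attach definiteness indefinite -kem (after consonant 's') → shuhuimskem.
Apply vowel harmony: shuhuimskem → shuhuumskam.
Apply epenthesis: shuhuumskam → shuhuumisikam.

shuhuumisikam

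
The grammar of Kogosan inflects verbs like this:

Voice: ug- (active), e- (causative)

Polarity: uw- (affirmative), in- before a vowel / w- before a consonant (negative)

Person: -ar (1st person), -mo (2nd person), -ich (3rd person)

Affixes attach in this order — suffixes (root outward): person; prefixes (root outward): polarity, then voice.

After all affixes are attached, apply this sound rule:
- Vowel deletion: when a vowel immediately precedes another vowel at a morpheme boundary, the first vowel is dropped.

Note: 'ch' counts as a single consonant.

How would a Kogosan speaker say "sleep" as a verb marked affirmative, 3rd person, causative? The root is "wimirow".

Attach polarity affirmative uw- → uwwimirow.
Attach person 3rd person -ich → uwwimirowich.
Attach voice causative e- → euwwimirowich.
Apply vowel deletion: euwwimirowich → uwwimirowich.

uwwimirowich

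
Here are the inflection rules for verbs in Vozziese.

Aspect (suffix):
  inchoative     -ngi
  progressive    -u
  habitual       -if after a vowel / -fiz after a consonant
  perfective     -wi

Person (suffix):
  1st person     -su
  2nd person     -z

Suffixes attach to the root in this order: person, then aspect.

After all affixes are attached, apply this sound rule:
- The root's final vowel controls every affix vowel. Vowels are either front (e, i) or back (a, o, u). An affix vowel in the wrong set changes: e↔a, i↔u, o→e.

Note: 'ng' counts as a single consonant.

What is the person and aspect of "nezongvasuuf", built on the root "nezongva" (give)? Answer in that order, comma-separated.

1st person, habitual

Segment: nezongva-su-if.
person: -su → 1st person.
aspect: -if/fiz → habitual.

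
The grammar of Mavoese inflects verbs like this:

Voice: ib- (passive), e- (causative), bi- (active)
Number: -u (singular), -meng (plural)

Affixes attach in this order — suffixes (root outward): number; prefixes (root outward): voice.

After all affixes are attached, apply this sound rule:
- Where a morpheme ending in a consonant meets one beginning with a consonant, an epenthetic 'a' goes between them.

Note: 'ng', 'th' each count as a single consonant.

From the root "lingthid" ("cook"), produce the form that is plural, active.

Attach voice active bi- → bilingthid.
Attach number plural -meng → bilingthidmeng.
Apply epenthesis: bilingthidmeng → bilingthidameng.

bilingthidameng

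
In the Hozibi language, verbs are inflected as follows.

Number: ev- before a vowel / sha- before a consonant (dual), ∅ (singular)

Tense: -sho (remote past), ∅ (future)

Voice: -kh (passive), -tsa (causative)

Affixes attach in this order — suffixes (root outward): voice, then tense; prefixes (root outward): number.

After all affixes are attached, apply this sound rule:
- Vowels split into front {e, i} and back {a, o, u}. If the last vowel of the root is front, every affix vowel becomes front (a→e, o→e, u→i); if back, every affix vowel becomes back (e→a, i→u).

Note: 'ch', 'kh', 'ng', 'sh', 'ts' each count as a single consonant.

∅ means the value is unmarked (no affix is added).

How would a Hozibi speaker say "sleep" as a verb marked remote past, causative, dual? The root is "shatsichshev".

sheshatsichshevtseshe

Attach voice causative -tsa → shatsichshevtsa.
Attach tense remote past -sho → shatsichshevtsasho.
Attach number dual sha- (before consonant 'sh') → shashatsichshevtsasho.
Apply vowel harmony: shashatsichshevtsasho → sheshatsichshevtseshe.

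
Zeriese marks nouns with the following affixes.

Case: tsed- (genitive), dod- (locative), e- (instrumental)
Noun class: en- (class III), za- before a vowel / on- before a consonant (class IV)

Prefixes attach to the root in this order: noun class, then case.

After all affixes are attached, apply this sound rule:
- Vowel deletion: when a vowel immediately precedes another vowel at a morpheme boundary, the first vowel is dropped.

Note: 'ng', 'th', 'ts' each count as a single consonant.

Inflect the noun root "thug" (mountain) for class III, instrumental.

Attach noun class class III en- → enthug.
Attach case instrumental e- → eenthug.
Apply vowel deletion: eenthug → enthug.

enthug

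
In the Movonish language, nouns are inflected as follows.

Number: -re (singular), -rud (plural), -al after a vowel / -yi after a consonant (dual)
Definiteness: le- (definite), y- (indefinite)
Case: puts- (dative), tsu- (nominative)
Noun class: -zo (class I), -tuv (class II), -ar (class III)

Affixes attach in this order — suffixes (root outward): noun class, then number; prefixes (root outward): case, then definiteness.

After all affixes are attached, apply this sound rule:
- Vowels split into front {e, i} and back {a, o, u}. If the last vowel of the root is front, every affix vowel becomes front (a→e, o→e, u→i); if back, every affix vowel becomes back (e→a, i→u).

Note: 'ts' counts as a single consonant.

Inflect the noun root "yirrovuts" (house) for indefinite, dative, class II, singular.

Attach case dative puts- → putsyirrovuts.
Attach definiteness indefinite y- → yputsyirrovuts.
Attach noun class class II -tuv → yputsyirrovutstuv.
Attach number singular -re → yputsyirrovutstuvre.
Apply vowel harmony: yputsyirrovutstuvre → yputsyirrovutstuvra.

yputsyirrovutstuvra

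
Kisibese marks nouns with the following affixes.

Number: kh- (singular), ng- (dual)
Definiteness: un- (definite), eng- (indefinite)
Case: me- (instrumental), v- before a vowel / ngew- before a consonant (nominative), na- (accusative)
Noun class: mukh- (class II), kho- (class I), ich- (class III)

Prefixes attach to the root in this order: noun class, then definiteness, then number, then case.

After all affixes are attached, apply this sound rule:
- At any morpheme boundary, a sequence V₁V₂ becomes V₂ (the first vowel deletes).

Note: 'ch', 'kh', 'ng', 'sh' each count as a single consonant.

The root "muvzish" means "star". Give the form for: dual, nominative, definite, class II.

ngewngunmukhmuvzish

Attach noun class class II mukh- → mukhmuvzish.
Attach definiteness definite un- → unmukhmuvzish.
Attach number dual ng- → ngunmukhmuvzish.
Attach case nominative ngew- (before consonant 'ng') → ngewngunmukhmuvzish.
Vowel deletion: no change.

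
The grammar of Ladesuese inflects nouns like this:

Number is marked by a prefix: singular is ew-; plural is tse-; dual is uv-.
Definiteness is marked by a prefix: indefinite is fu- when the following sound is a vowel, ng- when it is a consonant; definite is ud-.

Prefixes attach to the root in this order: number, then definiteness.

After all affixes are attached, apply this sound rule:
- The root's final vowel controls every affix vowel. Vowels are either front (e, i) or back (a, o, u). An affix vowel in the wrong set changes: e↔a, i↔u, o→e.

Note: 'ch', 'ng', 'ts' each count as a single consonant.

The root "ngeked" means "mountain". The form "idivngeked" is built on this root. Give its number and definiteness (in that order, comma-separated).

dual, definite

Segment: ud-uv-ngeked.
number: uv- → dual.
definiteness: ud- → definite.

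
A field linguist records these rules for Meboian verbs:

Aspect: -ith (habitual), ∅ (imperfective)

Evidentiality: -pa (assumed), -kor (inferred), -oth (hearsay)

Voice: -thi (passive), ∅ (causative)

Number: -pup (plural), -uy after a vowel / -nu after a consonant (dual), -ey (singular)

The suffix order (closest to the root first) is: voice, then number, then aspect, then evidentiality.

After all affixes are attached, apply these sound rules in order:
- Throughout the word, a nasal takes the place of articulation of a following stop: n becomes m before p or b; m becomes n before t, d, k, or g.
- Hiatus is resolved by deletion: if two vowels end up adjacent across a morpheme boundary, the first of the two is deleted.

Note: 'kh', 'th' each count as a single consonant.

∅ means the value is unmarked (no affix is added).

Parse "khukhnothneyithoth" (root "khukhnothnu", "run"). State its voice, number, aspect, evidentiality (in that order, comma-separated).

Segment: khukhnothnu-ey-ith-oth.
voice: ∅ → causative.
number: -ey → singular.
aspect: -ith → habitual.
evidentiality: -oth → hearsay.

causative, singular, habitual, hearsay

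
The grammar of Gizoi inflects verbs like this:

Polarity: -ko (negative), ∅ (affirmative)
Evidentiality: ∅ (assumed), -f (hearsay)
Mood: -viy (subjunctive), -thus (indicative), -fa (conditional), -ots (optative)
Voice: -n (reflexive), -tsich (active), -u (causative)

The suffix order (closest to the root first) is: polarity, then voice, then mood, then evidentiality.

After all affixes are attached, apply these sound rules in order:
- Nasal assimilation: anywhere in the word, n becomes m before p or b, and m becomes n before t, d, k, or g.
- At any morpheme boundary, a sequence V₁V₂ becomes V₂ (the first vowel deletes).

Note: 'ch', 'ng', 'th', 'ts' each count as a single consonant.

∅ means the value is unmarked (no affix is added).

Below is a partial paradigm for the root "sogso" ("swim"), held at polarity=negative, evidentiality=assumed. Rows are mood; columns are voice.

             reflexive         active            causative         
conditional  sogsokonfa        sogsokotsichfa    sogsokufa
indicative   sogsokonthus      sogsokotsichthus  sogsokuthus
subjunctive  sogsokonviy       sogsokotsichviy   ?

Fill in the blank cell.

Attach polarity negative -ko → sogsoko.
Attach voice causative -u → sogsokou.
Attach mood subjunctive -viy → sogsokouviy.
evidentiality = assumed: zero marking, form stays sogsokouviy.
Nasal assimilation: no change.
Apply vowel deletion: sogsokouviy → sogsokuviy.

sogsokuviy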